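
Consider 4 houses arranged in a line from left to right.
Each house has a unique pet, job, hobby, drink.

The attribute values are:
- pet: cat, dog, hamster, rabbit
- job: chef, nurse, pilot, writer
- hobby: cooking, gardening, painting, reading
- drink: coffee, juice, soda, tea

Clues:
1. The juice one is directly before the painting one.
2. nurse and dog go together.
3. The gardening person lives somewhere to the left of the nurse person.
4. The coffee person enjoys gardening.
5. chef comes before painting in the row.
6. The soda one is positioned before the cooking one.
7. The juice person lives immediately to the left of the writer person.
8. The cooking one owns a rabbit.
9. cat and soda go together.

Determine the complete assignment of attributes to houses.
Solution:

House | Pet | Job | Hobby | Drink
---------------------------------
  1   | hamster | chef | gardening | coffee
  2   | dog | nurse | reading | juice
  3   | cat | writer | painting | soda
  4   | rabbit | pilot | cooking | tea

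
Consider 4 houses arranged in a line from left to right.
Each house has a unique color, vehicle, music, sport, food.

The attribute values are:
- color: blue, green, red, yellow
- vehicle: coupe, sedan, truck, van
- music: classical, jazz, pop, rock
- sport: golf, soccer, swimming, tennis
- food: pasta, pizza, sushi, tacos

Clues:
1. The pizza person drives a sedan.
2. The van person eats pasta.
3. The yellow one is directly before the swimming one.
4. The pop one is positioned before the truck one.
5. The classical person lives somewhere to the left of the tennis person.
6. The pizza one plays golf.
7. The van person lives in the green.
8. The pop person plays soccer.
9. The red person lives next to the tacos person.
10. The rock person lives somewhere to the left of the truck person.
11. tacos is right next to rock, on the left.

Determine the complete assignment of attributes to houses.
Solution:

House | Color | Vehicle | Music | Sport | Food
----------------------------------------------
  1   | red | sedan | classical | golf | pizza
  2   | yellow | coupe | pop | soccer | tacos
  3   | green | van | rock | swimming | pasta
  4   | blue | truck | jazz | tennis | sushi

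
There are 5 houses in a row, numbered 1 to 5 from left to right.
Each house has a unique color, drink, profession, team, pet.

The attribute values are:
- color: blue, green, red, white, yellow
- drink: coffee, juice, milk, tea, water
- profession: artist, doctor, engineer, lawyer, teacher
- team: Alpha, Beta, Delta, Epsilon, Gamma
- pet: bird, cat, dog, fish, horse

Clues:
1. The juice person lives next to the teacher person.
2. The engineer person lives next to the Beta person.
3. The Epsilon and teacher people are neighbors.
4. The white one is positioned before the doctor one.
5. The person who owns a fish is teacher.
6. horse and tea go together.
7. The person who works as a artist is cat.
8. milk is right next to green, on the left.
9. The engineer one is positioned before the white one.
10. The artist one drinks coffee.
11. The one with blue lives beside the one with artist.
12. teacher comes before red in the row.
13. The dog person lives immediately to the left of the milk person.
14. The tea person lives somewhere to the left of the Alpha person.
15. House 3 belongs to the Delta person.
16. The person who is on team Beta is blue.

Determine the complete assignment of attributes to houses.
Solution:

House | Color | Drink | Profession | Team | Pet
-----------------------------------------------
  1   | yellow | juice | engineer | Epsilon | dog
  2   | blue | milk | teacher | Beta | fish
  3   | green | coffee | artist | Delta | cat
  4   | white | tea | lawyer | Gamma | horse
  5   | red | water | doctor | Alpha | bird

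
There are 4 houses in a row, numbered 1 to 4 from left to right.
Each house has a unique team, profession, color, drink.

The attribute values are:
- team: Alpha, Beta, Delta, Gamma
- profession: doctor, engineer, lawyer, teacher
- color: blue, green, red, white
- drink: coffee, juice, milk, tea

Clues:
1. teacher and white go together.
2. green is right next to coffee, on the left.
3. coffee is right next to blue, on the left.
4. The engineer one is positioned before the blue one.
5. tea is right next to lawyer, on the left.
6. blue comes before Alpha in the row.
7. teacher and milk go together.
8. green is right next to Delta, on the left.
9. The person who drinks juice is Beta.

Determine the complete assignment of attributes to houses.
Solution:

House | Team | Profession | Color | Drink
-----------------------------------------
  1   | Gamma | engineer | green | tea
  2   | Delta | lawyer | red | coffee
  3   | Beta | doctor | blue | juice
  4   | Alpha | teacher | white | milk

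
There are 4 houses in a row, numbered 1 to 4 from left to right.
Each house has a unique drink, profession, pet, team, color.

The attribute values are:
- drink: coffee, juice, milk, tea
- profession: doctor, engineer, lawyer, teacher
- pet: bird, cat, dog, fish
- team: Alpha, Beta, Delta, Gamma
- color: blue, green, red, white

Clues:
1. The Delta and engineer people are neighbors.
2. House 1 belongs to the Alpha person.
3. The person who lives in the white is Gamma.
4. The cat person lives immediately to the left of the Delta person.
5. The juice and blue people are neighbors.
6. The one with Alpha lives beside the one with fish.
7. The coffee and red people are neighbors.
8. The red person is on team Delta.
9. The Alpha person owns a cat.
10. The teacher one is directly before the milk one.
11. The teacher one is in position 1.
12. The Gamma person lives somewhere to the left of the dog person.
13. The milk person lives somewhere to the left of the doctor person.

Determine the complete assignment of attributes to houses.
Solution:

House | Drink | Profession | Pet | Team | Color
-----------------------------------------------
  1   | coffee | teacher | cat | Alpha | green
  2   | milk | lawyer | fish | Delta | red
  3   | juice | engineer | bird | Gamma | white
  4   | tea | doctor | dog | Beta | blue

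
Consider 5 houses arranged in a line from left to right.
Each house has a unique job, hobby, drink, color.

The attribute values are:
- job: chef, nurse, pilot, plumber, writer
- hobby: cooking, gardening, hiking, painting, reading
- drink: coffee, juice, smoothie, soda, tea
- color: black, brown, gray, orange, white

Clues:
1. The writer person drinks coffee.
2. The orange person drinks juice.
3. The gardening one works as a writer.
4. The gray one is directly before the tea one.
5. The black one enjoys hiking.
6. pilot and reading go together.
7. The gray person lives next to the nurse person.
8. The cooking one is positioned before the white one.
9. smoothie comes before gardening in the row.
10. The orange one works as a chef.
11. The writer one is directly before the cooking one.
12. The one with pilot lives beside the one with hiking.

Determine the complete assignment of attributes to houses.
Solution:

House | Job | Hobby | Drink | Color
-----------------------------------
  1   | pilot | reading | smoothie | gray
  2   | nurse | hiking | tea | black
  3   | writer | gardening | coffee | brown
  4   | chef | cooking | juice | orange
  5   | plumber | painting | soda | white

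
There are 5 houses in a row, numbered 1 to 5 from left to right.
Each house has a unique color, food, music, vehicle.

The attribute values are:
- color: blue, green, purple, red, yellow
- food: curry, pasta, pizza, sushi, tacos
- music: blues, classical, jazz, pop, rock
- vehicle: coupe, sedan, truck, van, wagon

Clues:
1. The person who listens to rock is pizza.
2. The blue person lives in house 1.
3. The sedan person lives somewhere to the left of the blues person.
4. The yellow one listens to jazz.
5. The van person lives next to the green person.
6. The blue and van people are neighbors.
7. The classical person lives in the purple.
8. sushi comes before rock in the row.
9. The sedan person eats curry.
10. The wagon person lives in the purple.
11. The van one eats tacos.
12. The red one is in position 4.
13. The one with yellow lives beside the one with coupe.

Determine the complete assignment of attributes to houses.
Solution:

House | Color | Food | Music | Vehicle
--------------------------------------
  1   | blue | curry | pop | sedan
  2   | yellow | tacos | jazz | van
  3   | green | sushi | blues | coupe
  4   | red | pizza | rock | truck
  5   | purple | pasta | classical | wagon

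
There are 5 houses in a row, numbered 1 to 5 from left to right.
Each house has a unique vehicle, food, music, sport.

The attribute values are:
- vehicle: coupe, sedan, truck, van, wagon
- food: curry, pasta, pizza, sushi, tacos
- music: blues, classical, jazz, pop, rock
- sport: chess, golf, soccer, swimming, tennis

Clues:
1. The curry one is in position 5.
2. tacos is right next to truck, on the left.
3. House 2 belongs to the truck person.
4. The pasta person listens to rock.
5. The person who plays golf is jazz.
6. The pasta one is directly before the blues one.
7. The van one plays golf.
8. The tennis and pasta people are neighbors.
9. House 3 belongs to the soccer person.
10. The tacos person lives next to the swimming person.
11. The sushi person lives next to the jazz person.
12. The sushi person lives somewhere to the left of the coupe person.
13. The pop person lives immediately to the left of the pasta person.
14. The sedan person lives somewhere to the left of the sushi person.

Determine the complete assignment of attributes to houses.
Solution:

House | Vehicle | Food | Music | Sport
--------------------------------------
  1   | sedan | tacos | pop | tennis
  2   | truck | pasta | rock | swimming
  3   | wagon | sushi | blues | soccer
  4   | van | pizza | jazz | golf
  5   | coupe | curry | classical | chess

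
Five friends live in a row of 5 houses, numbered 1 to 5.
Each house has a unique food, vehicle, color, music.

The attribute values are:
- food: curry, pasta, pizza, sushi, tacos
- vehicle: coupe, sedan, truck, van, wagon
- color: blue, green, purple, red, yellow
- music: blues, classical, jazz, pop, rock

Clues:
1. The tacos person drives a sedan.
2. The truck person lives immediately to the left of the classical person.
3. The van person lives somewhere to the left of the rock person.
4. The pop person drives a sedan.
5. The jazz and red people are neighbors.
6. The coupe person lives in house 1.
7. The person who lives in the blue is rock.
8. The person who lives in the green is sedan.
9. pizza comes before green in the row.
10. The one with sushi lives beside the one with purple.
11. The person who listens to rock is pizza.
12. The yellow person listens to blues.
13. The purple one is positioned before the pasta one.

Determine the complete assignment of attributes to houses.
Solution:

House | Food | Vehicle | Color | Music
--------------------------------------
  1   | sushi | coupe | yellow | blues
  2   | curry | truck | purple | jazz
  3   | pasta | van | red | classical
  4   | pizza | wagon | blue | rock
  5   | tacos | sedan | green | pop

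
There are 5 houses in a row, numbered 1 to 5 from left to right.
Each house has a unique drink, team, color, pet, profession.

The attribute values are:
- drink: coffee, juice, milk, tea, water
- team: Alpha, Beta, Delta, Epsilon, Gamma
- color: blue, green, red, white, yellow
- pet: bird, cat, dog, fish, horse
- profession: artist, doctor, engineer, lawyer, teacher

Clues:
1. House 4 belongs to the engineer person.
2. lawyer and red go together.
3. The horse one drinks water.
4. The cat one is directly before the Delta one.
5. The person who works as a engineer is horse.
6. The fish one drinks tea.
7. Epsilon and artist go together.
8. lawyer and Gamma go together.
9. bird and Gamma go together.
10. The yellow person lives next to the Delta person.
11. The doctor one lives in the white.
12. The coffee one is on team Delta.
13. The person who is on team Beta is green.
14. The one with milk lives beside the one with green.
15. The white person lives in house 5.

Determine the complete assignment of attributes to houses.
Solution:

House | Drink | Team | Color | Pet | Profession
-----------------------------------------------
  1   | juice | Epsilon | yellow | cat | artist
  2   | coffee | Delta | blue | dog | teacher
  3   | milk | Gamma | red | bird | lawyer
  4   | water | Beta | green | horse | engineer
  5   | tea | Alpha | white | fish | doctor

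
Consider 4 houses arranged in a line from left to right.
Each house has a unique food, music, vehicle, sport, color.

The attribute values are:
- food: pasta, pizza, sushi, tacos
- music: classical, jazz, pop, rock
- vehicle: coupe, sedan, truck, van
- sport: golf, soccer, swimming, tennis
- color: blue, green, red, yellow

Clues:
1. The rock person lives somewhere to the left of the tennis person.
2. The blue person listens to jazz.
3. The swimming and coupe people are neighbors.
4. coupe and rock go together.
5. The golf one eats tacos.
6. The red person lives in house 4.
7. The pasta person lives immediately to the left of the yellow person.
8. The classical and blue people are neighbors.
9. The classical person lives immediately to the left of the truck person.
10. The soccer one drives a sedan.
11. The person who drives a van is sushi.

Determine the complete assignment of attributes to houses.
Solution:

House | Food | Music | Vehicle | Sport | Color
----------------------------------------------
  1   | pizza | classical | sedan | soccer | green
  2   | pasta | jazz | truck | swimming | blue
  3   | tacos | rock | coupe | golf | yellow
  4   | sushi | pop | van | tennis | red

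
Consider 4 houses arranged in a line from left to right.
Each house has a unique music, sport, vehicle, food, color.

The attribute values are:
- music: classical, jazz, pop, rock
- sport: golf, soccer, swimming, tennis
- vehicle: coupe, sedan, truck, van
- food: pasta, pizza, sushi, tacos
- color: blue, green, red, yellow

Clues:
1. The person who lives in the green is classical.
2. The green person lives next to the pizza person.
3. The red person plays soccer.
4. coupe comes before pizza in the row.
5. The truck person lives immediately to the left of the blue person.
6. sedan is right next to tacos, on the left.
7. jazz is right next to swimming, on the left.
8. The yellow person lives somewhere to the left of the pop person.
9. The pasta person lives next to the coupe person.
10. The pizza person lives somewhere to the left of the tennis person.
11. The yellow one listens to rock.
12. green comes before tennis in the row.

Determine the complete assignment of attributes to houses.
Solution:

House | Music | Sport | Vehicle | Food | Color
----------------------------------------------
  1   | jazz | soccer | sedan | pasta | red
  2   | classical | swimming | coupe | tacos | green
  3   | rock | golf | truck | pizza | yellow
  4   | pop | tennis | van | sushi | blue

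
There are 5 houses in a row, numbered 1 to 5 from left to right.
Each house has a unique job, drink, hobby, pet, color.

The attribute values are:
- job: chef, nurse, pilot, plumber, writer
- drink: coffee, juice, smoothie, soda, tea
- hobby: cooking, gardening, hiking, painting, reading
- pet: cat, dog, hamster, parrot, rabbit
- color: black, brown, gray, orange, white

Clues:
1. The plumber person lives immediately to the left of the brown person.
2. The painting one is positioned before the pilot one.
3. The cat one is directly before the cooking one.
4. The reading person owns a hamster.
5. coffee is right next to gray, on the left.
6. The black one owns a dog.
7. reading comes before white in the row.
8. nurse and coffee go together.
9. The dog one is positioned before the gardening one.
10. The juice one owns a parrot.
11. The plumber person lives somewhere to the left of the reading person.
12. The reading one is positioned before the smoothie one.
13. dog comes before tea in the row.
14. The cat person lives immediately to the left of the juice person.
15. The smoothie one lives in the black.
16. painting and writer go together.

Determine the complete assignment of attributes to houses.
Solution:

House | Job | Drink | Hobby | Pet | Color
-----------------------------------------
  1   | nurse | coffee | hiking | cat | orange
  2   | plumber | juice | cooking | parrot | gray
  3   | chef | soda | reading | hamster | brown
  4   | writer | smoothie | painting | dog | black
  5   | pilot | tea | gardening | rabbit | white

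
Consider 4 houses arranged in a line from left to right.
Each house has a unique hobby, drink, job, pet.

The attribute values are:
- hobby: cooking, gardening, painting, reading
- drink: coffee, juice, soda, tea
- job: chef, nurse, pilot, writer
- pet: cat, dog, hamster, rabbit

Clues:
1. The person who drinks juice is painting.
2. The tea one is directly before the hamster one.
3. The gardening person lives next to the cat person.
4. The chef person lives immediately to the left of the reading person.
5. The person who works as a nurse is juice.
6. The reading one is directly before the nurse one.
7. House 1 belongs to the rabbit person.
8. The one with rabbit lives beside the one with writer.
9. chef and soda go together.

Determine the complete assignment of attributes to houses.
Solution:

House | Hobby | Drink | Job | Pet
---------------------------------
  1   | gardening | soda | chef | rabbit
  2   | reading | tea | writer | cat
  3   | painting | juice | nurse | hamster
  4   | cooking | coffee | pilot | dog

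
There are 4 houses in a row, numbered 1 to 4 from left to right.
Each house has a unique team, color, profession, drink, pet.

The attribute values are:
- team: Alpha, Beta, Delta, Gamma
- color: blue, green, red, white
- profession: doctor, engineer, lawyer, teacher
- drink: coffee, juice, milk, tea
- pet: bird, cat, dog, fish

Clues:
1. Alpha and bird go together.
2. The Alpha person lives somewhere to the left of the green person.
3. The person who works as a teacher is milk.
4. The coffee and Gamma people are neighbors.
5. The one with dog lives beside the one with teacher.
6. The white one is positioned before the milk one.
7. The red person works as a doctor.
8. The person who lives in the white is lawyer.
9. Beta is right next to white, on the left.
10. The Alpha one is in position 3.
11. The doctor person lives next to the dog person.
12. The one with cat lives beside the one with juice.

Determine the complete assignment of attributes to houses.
Solution:

House | Team | Color | Profession | Drink | Pet
-----------------------------------------------
  1   | Beta | red | doctor | coffee | cat
  2   | Gamma | white | lawyer | juice | dog
  3   | Alpha | blue | teacher | milk | bird
  4   | Delta | green | engineer | tea | fish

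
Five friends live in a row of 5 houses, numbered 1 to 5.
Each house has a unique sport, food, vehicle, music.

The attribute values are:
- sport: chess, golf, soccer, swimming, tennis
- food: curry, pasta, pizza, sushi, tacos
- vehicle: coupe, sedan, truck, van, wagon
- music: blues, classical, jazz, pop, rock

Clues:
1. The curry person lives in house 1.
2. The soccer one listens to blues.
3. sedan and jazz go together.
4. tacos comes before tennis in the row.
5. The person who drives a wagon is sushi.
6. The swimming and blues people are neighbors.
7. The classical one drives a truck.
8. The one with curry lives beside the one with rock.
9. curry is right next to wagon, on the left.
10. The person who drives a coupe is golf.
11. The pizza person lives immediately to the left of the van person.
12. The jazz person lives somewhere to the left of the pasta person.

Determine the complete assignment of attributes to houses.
Solution:

House | Sport | Food | Vehicle | Music
--------------------------------------
  1   | golf | curry | coupe | pop
  2   | chess | sushi | wagon | rock
  3   | swimming | pizza | sedan | jazz
  4   | soccer | tacos | van | blues
  5   | tennis | pasta | truck | classical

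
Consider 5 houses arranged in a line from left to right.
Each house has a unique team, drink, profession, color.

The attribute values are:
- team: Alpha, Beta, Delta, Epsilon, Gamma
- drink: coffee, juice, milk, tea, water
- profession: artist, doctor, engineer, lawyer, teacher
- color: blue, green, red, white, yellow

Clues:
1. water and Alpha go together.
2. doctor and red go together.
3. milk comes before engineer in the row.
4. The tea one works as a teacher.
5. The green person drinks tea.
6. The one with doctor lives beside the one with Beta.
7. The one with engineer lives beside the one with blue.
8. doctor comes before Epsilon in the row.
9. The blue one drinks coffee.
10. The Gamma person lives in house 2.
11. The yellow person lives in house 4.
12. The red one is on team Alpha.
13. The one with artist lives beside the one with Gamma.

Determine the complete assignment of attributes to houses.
Solution:

House | Team | Drink | Profession | Color
-----------------------------------------
  1   | Delta | milk | artist | white
  2   | Gamma | tea | teacher | green
  3   | Alpha | water | doctor | red
  4   | Beta | juice | engineer | yellow
  5   | Epsilon | coffee | lawyer | blue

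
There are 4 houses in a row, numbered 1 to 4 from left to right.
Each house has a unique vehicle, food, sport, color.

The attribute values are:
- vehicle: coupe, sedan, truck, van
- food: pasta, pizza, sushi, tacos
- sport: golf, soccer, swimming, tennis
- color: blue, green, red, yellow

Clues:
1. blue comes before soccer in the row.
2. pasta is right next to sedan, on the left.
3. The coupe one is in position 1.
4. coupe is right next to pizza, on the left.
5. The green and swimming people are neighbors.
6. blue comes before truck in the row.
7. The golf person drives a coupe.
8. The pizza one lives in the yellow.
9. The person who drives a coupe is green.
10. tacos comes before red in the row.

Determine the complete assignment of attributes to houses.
Solution:

House | Vehicle | Food | Sport | Color
--------------------------------------
  1   | coupe | pasta | golf | green
  2   | sedan | pizza | swimming | yellow
  3   | van | tacos | tennis | blue
  4   | truck | sushi | soccer | red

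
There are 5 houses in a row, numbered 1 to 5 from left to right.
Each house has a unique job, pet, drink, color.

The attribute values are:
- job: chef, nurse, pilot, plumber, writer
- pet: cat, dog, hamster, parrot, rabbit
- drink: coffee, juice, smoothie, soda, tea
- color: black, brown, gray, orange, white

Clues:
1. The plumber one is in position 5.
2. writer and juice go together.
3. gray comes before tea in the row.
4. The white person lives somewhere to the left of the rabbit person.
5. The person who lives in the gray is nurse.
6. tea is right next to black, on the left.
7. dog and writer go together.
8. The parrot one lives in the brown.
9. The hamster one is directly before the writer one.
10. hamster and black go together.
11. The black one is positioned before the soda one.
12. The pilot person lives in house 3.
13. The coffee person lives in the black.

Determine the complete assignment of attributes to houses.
Solution:

House | Job | Pet | Drink | Color
---------------------------------
  1   | nurse | cat | smoothie | gray
  2   | chef | parrot | tea | brown
  3   | pilot | hamster | coffee | black
  4   | writer | dog | juice | white
  5   | plumber | rabbit | soda | orange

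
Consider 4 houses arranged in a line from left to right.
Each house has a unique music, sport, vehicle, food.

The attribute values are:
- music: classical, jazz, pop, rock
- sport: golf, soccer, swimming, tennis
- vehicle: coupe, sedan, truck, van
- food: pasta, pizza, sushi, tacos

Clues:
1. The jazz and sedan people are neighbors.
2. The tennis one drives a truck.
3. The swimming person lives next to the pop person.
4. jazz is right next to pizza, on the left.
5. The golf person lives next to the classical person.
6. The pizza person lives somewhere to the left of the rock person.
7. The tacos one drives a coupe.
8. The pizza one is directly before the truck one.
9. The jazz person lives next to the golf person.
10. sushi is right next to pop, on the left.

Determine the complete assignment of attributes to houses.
Solution:

House | Music | Sport | Vehicle | Food
--------------------------------------
  1   | jazz | swimming | van | sushi
  2   | pop | golf | sedan | pizza
  3   | classical | tennis | truck | pasta
  4   | rock | soccer | coupe | tacos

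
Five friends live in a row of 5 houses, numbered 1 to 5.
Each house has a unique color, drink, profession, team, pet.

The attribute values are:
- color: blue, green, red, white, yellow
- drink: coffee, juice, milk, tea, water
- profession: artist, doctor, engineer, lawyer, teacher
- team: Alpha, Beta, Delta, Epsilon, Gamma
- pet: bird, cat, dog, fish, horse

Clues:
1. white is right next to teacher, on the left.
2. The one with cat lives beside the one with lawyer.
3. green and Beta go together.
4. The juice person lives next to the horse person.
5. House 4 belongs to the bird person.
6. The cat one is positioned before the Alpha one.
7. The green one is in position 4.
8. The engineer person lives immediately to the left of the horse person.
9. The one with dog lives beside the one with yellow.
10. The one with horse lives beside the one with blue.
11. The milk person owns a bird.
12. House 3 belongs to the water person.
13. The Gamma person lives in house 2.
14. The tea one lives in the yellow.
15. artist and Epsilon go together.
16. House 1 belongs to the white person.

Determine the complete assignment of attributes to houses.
Solution:

House | Color | Drink | Profession | Team | Pet
-----------------------------------------------
  1   | white | juice | engineer | Delta | dog
  2   | yellow | tea | teacher | Gamma | horse
  3   | blue | water | artist | Epsilon | cat
  4   | green | milk | lawyer | Beta | bird
  5   | red | coffee | doctor | Alpha | fish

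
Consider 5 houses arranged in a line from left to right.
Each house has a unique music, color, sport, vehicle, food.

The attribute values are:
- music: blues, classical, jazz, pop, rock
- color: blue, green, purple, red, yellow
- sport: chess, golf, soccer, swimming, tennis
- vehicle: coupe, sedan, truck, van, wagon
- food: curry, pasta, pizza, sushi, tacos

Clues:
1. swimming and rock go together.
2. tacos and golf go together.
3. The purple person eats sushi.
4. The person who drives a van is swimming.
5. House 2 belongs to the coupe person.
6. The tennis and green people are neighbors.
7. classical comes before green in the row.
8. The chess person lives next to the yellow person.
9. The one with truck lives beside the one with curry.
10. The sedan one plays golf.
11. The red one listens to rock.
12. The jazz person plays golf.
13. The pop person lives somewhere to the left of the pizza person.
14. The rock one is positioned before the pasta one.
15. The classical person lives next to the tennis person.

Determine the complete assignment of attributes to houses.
Solution:

House | Music | Color | Sport | Vehicle | Food
----------------------------------------------
  1   | classical | purple | chess | truck | sushi
  2   | pop | yellow | tennis | coupe | curry
  3   | jazz | green | golf | sedan | tacos
  4   | rock | red | swimming | van | pizza
  5   | blues | blue | soccer | wagon | pasta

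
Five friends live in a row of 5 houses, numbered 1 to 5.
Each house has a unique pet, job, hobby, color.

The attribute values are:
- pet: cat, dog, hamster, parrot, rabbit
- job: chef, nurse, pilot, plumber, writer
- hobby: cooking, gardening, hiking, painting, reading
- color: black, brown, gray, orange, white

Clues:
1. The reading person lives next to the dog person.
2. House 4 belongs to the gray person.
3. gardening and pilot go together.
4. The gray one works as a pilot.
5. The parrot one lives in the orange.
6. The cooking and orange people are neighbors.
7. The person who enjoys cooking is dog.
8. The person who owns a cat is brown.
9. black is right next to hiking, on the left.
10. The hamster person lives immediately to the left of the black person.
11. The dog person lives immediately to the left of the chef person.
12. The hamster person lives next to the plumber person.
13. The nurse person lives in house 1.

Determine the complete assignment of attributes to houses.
Solution:

House | Pet | Job | Hobby | Color
---------------------------------
  1   | hamster | nurse | reading | white
  2   | dog | plumber | cooking | black
  3   | parrot | chef | hiking | orange
  4   | rabbit | pilot | gardening | gray
  5   | cat | writer | painting | brown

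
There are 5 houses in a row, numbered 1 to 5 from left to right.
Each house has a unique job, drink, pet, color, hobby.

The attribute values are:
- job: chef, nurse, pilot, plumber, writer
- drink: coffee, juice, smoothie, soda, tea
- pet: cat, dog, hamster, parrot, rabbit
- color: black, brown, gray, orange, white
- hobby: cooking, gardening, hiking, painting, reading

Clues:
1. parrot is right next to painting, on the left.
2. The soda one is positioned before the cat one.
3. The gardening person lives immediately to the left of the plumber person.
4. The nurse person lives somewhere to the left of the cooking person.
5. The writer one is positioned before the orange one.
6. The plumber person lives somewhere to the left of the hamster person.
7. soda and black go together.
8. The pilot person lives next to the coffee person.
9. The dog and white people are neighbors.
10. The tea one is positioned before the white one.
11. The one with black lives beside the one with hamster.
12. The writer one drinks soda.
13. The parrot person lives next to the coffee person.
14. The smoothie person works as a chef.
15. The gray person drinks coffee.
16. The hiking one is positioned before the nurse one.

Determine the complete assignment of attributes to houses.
Solution:

House | Job | Drink | Pet | Color | Hobby
-----------------------------------------
  1   | pilot | tea | parrot | brown | gardening
  2   | plumber | coffee | rabbit | gray | painting
  3   | writer | soda | dog | black | hiking
  4   | nurse | juice | hamster | white | reading
  5   | chef | smoothie | cat | orange | cooking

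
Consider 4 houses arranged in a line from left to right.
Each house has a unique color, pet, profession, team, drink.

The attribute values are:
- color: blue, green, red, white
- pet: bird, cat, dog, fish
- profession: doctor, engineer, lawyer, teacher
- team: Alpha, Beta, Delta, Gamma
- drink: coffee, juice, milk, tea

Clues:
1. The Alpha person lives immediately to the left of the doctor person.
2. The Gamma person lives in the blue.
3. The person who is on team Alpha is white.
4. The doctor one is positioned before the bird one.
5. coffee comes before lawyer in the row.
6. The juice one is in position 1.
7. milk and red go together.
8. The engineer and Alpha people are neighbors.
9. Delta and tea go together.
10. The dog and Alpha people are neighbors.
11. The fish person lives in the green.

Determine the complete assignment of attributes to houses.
Solution:

House | Color | Pet | Profession | Team | Drink
-----------------------------------------------
  1   | blue | dog | engineer | Gamma | juice
  2   | white | cat | teacher | Alpha | coffee
  3   | green | fish | doctor | Delta | tea
  4   | red | bird | lawyer | Beta | milk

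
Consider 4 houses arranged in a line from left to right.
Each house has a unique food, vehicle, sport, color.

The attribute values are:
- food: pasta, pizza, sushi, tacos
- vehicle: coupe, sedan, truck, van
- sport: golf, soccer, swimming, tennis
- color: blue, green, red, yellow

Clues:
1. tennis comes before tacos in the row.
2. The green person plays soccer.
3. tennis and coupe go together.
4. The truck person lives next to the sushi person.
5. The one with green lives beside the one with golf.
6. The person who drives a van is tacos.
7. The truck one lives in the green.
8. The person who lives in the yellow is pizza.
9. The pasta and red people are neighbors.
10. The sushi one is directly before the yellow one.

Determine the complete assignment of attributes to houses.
Solution:

House | Food | Vehicle | Sport | Color
--------------------------------------
  1   | pasta | truck | soccer | green
  2   | sushi | sedan | golf | red
  3   | pizza | coupe | tennis | yellow
  4   | tacos | van | swimming | blue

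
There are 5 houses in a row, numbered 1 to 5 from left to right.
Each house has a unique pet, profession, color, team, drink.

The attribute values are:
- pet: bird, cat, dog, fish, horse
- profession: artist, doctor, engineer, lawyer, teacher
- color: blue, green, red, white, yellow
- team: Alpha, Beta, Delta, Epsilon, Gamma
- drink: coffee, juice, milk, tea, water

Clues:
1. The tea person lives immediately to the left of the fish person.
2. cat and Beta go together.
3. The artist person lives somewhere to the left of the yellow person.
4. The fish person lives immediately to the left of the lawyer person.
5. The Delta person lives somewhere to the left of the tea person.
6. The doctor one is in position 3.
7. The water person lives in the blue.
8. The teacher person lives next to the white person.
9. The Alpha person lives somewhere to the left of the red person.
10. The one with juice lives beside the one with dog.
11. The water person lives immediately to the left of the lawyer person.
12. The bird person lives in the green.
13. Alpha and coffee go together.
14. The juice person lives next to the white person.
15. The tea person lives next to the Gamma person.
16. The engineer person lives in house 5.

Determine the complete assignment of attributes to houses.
Solution:

House | Pet | Profession | Color | Team | Drink
-----------------------------------------------
  1   | bird | teacher | green | Delta | juice
  2   | dog | artist | white | Epsilon | tea
  3   | fish | doctor | blue | Gamma | water
  4   | horse | lawyer | yellow | Alpha | coffee
  5   | cat | engineer | red | Beta | milk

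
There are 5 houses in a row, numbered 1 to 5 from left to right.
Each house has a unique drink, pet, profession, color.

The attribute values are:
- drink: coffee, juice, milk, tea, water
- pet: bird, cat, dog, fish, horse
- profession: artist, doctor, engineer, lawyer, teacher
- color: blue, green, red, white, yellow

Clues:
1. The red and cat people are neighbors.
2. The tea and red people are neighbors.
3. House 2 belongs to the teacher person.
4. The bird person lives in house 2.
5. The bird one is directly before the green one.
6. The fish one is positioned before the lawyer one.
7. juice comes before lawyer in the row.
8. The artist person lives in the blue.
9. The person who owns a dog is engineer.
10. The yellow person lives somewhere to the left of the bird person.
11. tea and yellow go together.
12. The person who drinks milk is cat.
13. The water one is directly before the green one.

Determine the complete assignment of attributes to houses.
Solution:

House | Drink | Pet | Profession | Color
----------------------------------------
  1   | tea | dog | engineer | yellow
  2   | water | bird | teacher | red
  3   | milk | cat | doctor | green
  4   | juice | fish | artist | blue
  5   | coffee | horse | lawyer | white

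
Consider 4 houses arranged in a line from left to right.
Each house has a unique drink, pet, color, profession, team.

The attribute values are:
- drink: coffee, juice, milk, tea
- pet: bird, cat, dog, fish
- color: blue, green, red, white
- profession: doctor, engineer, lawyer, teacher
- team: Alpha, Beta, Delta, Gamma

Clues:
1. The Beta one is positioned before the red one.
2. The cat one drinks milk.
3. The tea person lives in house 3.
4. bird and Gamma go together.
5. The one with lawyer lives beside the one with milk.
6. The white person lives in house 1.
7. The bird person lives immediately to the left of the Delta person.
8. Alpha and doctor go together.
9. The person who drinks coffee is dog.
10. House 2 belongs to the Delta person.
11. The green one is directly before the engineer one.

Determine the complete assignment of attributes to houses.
Solution:

House | Drink | Pet | Color | Profession | Team
-----------------------------------------------
  1   | juice | bird | white | lawyer | Gamma
  2   | milk | cat | green | teacher | Delta
  3   | tea | fish | blue | engineer | Beta
  4   | coffee | dog | red | doctor | Alpha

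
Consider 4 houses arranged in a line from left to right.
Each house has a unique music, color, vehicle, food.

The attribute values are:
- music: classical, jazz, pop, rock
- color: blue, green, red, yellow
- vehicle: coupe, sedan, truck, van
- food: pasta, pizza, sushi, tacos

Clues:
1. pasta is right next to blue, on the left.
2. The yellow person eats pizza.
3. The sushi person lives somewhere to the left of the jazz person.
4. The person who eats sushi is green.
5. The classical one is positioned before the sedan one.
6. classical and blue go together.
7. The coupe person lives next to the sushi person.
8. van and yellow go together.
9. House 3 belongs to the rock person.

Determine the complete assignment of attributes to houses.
Solution:

House | Music | Color | Vehicle | Food
--------------------------------------
  1   | pop | red | truck | pasta
  2   | classical | blue | coupe | tacos
  3   | rock | green | sedan | sushi
  4   | jazz | yellow | van | pizza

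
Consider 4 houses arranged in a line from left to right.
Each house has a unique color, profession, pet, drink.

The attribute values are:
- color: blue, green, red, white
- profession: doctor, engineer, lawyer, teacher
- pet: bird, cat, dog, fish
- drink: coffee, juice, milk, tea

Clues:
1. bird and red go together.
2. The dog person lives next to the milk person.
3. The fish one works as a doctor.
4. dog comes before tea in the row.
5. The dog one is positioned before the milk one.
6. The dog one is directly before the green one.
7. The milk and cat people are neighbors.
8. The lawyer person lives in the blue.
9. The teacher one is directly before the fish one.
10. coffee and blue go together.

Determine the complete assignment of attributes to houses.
Solution:

House | Color | Profession | Pet | Drink
----------------------------------------
  1   | white | teacher | dog | juice
  2   | green | doctor | fish | milk
  3   | blue | lawyer | cat | coffee
  4   | red | engineer | bird | tea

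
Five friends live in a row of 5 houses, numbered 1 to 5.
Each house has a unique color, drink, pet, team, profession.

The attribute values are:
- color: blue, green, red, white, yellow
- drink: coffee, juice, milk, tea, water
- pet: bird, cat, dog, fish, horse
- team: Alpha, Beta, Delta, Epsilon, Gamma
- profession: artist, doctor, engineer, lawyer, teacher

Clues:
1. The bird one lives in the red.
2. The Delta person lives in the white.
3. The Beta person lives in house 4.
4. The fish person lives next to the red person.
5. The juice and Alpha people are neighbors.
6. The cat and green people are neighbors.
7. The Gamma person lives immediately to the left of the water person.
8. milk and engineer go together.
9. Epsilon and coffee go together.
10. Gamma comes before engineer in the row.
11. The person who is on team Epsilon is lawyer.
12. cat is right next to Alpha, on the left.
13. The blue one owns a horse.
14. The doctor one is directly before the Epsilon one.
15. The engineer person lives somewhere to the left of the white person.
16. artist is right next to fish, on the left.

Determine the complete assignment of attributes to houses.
Solution:

House | Color | Drink | Pet | Team | Profession
-----------------------------------------------
  1   | yellow | juice | cat | Gamma | artist
  2   | green | water | fish | Alpha | doctor
  3   | red | coffee | bird | Epsilon | lawyer
  4   | blue | milk | horse | Beta | engineer
  5   | white | tea | dog | Delta | teacher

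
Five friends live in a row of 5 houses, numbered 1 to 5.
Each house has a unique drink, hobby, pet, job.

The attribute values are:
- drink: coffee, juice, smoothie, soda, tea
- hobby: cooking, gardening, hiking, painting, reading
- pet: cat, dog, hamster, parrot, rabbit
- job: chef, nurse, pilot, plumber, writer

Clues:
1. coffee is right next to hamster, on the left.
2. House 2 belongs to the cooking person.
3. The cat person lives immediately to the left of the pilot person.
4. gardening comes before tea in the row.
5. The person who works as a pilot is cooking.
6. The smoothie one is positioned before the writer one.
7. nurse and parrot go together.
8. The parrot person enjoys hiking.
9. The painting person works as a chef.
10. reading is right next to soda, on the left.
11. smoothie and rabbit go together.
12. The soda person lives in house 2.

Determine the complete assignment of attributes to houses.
Solution:

House | Drink | Hobby | Pet | Job
---------------------------------
  1   | coffee | reading | cat | plumber
  2   | soda | cooking | hamster | pilot
  3   | smoothie | painting | rabbit | chef
  4   | juice | gardening | dog | writer
  5   | tea | hiking | parrot | nurse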